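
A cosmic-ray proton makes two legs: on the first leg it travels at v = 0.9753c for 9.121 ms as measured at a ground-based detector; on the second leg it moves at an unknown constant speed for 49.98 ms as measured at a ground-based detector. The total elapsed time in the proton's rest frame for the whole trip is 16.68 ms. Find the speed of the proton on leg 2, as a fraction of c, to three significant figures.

β = 0.956

Leg 1: γ = 1/√(1 − 0.9753²) = 1/√0.04879 = 4.527; τ_1 = 9.121/4.527 = 2.015 ms.
Leg 2: speed unknown; τ_2 = 49.98/γ_2.
Total proper time: 2.015 + τ_2 = 16.68, so τ_2 = 16.68 − 2.015 = 14.67 ms.
γ_2 = 49.98/14.67 = 3.408; β = √(1 − 1/γ²) = √0.9139.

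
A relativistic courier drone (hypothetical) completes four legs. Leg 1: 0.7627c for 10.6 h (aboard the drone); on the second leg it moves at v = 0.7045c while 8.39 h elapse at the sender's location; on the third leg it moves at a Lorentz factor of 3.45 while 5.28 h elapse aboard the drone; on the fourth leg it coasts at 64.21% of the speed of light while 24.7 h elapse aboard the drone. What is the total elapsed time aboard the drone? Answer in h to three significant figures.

τ = 46.5 h

Leg 1: 10.6 h is already measured aboard the drone.
Leg 2: γ = 1/√(1 − 0.7045²) = 1/√0.5037 = 1.409; τ_2 = 8.39/1.409 = 5.954 h.
Leg 3: 5.28 h is already measured aboard the drone.
Leg 4: 24.7 h is already measured aboard the drone.
Total: 10.60 + 5.954 + 5.280 + 24.70 h.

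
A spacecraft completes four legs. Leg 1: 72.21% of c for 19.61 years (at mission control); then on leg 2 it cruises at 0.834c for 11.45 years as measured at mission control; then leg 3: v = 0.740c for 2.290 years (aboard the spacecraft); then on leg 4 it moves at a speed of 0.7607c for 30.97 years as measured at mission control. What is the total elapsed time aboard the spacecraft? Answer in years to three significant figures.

Leg 1: β = 0.7221; γ = 1/√(1 − 0.7221²) = 1/√0.4786 = 1.446; τ_1 = 19.61/1.446 = 13.57 years.
Leg 2: γ = 1/√(1 − 0.834²) = 1/√0.3044 = 1.812; τ_2 = 11.45/1.812 = 6.318 years.
Leg 3: 2.290 years is already measured aboard the spacecraft.
Leg 4: γ = 1/√(1 − 0.7607²) = 1/√0.4213 = 1.541; τ_4 = 30.97/1.541 = 20.10 years.
Total: 13.57 + 6.318 + 2.290 + 20.10 years.

τ = 42.3 years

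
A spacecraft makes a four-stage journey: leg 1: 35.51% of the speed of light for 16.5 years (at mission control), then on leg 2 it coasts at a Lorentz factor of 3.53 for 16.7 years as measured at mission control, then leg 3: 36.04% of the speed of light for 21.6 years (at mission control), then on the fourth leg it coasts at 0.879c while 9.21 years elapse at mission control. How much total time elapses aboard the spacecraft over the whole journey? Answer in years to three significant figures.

τ = 44.7 years

Leg 1: β = 0.3551; γ = 1/√(1 − 0.3551²) = 1/√0.8739 = 1.070; τ_1 = 16.5/1.070 = 15.42 years.
Leg 2: γ = 3.53; τ_2 = 16.7/3.530 = 4.731 years.
Leg 3: β = 0.3604; γ = 1/√(1 − 0.3604²) = 1/√0.8701 = 1.072; τ_3 = 21.6/1.072 = 20.15 years.
Leg 4: γ = 1/√(1 − 0.879²) = 1/√0.2274 = 2.097; τ_4 = 9.21/2.097 = 4.392 years.
Total: 15.42 + 4.731 + 20.15 + 4.392 years.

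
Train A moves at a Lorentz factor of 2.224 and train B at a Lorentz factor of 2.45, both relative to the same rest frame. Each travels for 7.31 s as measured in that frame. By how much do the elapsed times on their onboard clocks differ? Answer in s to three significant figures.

|τ_A − τ_B| = 0.303 s

A: γ = 2.224; τ_A = 7.31/2.224 = 3.287 s.
B: γ = 2.45; τ_B = 7.31/2.450 = 2.984 s.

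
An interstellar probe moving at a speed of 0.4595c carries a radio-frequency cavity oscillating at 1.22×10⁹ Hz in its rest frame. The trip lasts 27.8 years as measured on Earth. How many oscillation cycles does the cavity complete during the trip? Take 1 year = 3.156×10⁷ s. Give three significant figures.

γ = 1/√(1 − 0.4595²) = 1/√0.7889 = 1.126
The oscillator's own cycle count is N = f × τ where τ is the proper time aboard the probe. τ = Δt/γ = 27.8/1.126 = 24.69 years = 7.793×10⁸ s.
N = 1.22×10⁹ × 7.793×10⁸ = 9.507×10¹⁷.

N = 9.51×10¹⁷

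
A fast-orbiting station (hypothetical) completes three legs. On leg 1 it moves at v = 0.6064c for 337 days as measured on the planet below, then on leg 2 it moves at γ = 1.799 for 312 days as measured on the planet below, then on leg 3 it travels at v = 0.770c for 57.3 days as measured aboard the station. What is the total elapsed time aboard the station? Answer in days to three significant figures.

τ = 499 days

Leg 1: γ = 1/√(1 − 0.6064²) = 1/√0.6323 = 1.258; τ_1 = 337/1.258 = 268.0 days.
Leg 2: γ = 1.799; τ_2 = 312/1.799 = 173.4 days.
Leg 3: 57.3 days is already measured aboard the station.
Total: 268.0 + 173.4 + 57.30 days.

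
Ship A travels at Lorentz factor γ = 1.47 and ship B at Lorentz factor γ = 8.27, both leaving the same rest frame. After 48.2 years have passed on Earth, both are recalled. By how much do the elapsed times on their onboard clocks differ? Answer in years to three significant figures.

|τ_A − τ_B| = 27.0 years

A: γ = 1.47; τ_A = 48.2/1.470 = 32.79 years.
B: γ = 8.27; τ_B = 48.2/8.270 = 5.828 years.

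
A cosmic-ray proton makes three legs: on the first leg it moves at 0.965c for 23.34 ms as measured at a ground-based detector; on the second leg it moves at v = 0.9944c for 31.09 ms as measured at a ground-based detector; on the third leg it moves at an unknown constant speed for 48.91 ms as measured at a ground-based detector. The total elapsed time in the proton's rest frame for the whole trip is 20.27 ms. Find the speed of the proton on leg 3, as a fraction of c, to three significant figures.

β = 0.975

Leg 1: γ = 1/√(1 − 0.965²) = 1/√0.06878 = 3.813; τ_1 = 23.34/3.813 = 6.121 ms.
Leg 2: γ = 1/√(1 − 0.9944²) = 1/√0.01117 = 9.462; τ_2 = 31.09/9.462 = 3.286 ms.
Leg 3: speed unknown; τ_3 = 48.91/γ_3.
Total proper time: 6.121 + 3.286 + τ_3 = 20.27, so τ_3 = 20.27 − 9.407 = 10.86 ms.
γ_3 = 48.91/10.86 = 4.502; β = √(1 − 1/γ²) = √0.9507.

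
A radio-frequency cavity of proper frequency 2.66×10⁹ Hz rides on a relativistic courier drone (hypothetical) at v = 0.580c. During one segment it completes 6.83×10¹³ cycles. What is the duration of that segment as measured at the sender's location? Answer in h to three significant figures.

Δt = 8.76 h

γ = 1/√(1 − 0.580²) = 1/√0.6636 = 1.228
Proper time for N cycles: τ = N/f = 6.83×10¹³/(2.66×10⁹) = 2.568×10⁴ s = 7.132 h.
Lab-frame duration Δt = γτ = 1.228 × 7.132 = 8.756 h.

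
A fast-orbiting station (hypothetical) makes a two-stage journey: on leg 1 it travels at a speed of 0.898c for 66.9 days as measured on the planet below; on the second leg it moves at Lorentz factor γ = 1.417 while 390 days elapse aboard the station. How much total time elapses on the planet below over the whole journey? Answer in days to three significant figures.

Δt = 620 days

Leg 1: 66.9 days is already measured on the planet below.
Leg 2: γ = 1.417; Δt_2 = 1.417 × 390 = 552.6 days.
Total: 66.90 + 552.6 days.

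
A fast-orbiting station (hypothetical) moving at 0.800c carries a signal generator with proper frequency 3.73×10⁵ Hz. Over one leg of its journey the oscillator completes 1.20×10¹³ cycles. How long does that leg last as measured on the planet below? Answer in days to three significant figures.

γ = 1/√(1 − 0.800²) = 5/3 ≈ 1.667
Proper time for N cycles: τ = N/f = 1.20×10¹³/(3.73×10⁵) = 3.217×10⁷ s = 372.4 days.
Lab-frame duration Δt = γτ = 1.667 × 372.4 = 620.6 days.

Δt = 621 days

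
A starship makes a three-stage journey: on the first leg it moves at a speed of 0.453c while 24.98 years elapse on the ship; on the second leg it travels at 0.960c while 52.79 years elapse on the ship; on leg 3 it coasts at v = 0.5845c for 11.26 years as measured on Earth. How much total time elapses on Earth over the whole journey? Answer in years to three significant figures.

Leg 1: γ = 1/√(1 − 0.453²) = 1/√0.7948 = 1.122; Δt_1 = 1.122 × 24.98 = 28.02 years.
Leg 2: γ = 1/√(1 − 0.960²) = 25/7 ≈ 3.571; Δt_2 = 3.571 × 52.79 = 188.5 years.
Leg 3: 11.26 years is already measured on Earth.
Total: 28.02 + 188.5 + 11.26 years.

Δt = 228 years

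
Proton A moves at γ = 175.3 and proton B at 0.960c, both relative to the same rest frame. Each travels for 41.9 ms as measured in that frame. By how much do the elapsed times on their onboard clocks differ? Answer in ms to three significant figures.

A: γ = 175.3; τ_A = 41.9/175.3 = 0.2390 ms.
B: γ = 1/√(1 − 0.960²) = 25/7 ≈ 3.571; τ_B = 41.9/3.571 = 11.73 ms.

|τ_A − τ_B| = 11.5 ms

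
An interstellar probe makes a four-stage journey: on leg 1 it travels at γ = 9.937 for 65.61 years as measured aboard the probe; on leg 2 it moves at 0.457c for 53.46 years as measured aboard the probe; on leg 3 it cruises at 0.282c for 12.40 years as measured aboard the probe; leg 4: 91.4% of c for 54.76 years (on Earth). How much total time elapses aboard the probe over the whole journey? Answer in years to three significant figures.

Leg 1: 65.61 years is already measured aboard the probe.
Leg 2: 53.46 years is already measured aboard the probe.
Leg 3: 12.40 years is already measured aboard the probe.
Leg 4: β = 0.914; γ = 1/√(1 − 0.914²) = 1/√0.1646 = 2.465; τ_4 = 54.76/2.465 = 22.22 years.
Total: 65.61 + 53.46 + 12.40 + 22.22 years.

τ = 154 years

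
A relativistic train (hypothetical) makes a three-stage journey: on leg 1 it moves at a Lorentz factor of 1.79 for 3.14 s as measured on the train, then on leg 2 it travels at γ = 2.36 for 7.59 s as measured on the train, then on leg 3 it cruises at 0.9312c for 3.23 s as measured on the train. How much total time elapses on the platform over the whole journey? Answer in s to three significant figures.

Leg 1: γ = 1.79; Δt_1 = 1.790 × 3.14 = 5.621 s.
Leg 2: γ = 2.36; Δt_2 = 2.360 × 7.59 = 17.91 s.
Leg 3: γ = 1/√(1 − 0.9312²) = 1/√0.1329 = 2.743; Δt_3 = 2.743 × 3.23 = 8.861 s.
Total: 5.621 + 17.91 + 8.861 s.

Δt = 32.4 s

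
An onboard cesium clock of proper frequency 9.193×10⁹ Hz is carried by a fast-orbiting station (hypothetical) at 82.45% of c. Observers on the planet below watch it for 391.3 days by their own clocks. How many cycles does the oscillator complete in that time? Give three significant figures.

β = 0.8245; γ = 1/√(1 − 0.8245²) = 1/√0.3202 = 1.767
During 391.3 days of lab time, the oscillator's proper time advances by τ = Δt/γ = 391.3/1.767 = 221.4 days = 1.913×10⁷ s.
N = f × τ = 9.193×10⁹ × 1.913×10⁷ = 1.759×10¹⁷.

N = 1.76×10¹⁷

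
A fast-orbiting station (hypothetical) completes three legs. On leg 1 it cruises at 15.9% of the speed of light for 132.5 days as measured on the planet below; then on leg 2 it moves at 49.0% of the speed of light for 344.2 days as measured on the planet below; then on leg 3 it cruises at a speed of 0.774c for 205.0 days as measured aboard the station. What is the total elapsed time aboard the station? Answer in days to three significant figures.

τ = 636 days

Leg 1: β = 0.159; γ = 1/√(1 − 0.159²) = 1/√0.9747 = 1.013; τ_1 = 132.5/1.013 = 130.8 days.
Leg 2: β = 0.490; γ = 1/√(1 − 0.490²) = 1/√0.7599 = 1.147; τ_2 = 344.2/1.147 = 300.0 days.
Leg 3: 205.0 days is already measured aboard the station.
Total: 130.8 + 300.0 + 205.0 days.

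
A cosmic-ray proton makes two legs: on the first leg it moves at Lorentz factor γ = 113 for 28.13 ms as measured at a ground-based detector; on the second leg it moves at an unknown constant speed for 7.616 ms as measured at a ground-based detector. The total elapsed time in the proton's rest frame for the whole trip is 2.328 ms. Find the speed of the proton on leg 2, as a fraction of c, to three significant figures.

Leg 1: γ = 113; τ_1 = 28.13/113.0 = 0.2489 ms.
Leg 2: speed unknown; τ_2 = 7.616/γ_2.
Total proper time: 0.2489 + τ_2 = 2.328, so τ_2 = 2.328 − 0.2489 = 2.079 ms.
γ_2 = 7.616/2.079 = 3.663; β = √(1 − 1/γ²) = √0.9255.

β = 0.962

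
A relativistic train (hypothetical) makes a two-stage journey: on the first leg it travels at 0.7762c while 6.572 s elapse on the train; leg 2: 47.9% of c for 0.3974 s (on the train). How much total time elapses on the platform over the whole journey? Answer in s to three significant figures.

Δt = 10.9 s

Leg 1: γ = 1/√(1 − 0.7762²) = 1/√0.3975 = 1.586; Δt_1 = 1.586 × 6.572 = 10.42 s.
Leg 2: β = 0.479; γ = 1/√(1 − 0.479²) = 1/√0.7706 = 1.139; Δt_2 = 1.139 × 0.3974 = 0.4527 s.
Total: 10.42 + 0.4527 s.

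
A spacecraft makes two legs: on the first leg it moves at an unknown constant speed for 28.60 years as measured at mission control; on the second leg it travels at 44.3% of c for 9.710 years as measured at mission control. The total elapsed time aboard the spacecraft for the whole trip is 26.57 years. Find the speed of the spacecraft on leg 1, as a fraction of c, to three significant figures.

β = 0.781

Leg 1: speed unknown; τ_1 = 28.60/γ_1.
Leg 2: β = 0.443; γ = 1/√(1 − 0.443²) = 1/√0.8038 = 1.115; τ_2 = 9.710/1.115 = 8.705 years.
Total proper time: τ_1 + 8.705 = 26.57, so τ_1 = 26.57 − 8.705 = 17.86 years.
γ_1 = 28.60/17.86 = 1.601; β = √(1 − 1/γ²) = √0.6098.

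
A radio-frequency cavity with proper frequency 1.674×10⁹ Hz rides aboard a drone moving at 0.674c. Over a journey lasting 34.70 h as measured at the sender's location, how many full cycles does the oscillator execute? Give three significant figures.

γ = 1/√(1 − 0.674²) = 1/√0.5457 = 1.354
The oscillator's own cycle count is N = f × τ where τ is the proper time aboard the drone. τ = Δt/γ = 34.70/1.354 = 25.63 h = 9.228×10⁴ s.
N = 1.674×10⁹ × 9.228×10⁴ = 1.545×10¹⁴.

N = 1.54×10¹⁴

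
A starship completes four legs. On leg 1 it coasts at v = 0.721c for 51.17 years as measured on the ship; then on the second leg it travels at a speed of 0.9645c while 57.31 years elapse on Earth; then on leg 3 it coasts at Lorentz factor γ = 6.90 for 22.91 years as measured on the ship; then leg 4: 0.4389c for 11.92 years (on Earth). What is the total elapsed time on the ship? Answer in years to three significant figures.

Leg 1: 51.17 years is already measured on the ship.
Leg 2: γ = 1/√(1 − 0.9645²) = 1/√0.06974 = 3.787; τ_2 = 57.31/3.787 = 15.13 years.
Leg 3: 22.91 years is already measured on the ship.
Leg 4: γ = 1/√(1 − 0.4389²) = 1/√0.8074 = 1.113; τ_4 = 11.92/1.113 = 10.71 years.
Total: 51.17 + 15.13 + 22.91 + 10.71 years.

τ = 99.9 years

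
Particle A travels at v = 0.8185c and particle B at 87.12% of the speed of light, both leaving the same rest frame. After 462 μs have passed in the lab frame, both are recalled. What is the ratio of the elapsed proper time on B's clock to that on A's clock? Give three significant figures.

τ_B/τ_A = 0.855

A: γ = 1/√(1 − 0.8185²) = 1/√0.3301 = 1.741. B: β = 0.8712; γ = 1/√(1 − 0.8712²) = 1/√0.2410 = 2.037.
τ_A/τ_B = γ_B/γ_A = 2.037/1.741 = 1.170, so τ_B/τ_A = 0.8545.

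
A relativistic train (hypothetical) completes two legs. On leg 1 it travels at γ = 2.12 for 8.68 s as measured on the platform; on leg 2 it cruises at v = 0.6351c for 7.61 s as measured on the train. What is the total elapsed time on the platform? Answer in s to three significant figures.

Leg 1: 8.68 s is already measured on the platform.
Leg 2: γ = 1/√(1 − 0.6351²) = 1/√0.5966 = 1.295; Δt_2 = 1.295 × 7.61 = 9.852 s.
Total: 8.680 + 9.852 s.

Δt = 18.5 s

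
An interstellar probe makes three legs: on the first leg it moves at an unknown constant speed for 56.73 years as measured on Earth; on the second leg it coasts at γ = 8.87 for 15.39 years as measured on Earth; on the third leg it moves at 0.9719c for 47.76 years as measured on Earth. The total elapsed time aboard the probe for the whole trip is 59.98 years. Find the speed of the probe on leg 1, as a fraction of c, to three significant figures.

Leg 1: speed unknown; τ_1 = 56.73/γ_1.
Leg 2: γ = 8.87; τ_2 = 15.39/8.870 = 1.735 years.
Leg 3: γ = 1/√(1 − 0.9719²) = 1/√0.05541 = 4.248; τ_3 = 47.76/4.248 = 11.24 years.
Total proper time: τ_1 + 1.735 + 11.24 = 59.98, so τ_1 = 59.98 − 12.98 = 47.00 years.
γ_1 = 56.73/47.00 = 1.207; β = √(1 − 1/γ²) = √0.3135.

β = 0.560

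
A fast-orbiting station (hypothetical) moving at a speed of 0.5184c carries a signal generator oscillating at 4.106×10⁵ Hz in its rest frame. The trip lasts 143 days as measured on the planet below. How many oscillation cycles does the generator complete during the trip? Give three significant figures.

γ = 1/√(1 − 0.5184²) = 1/√0.7313 = 1.169
The oscillator's own cycle count is N = f × τ where τ is the proper time aboard the station. τ = Δt/γ = 143/1.169 = 122.3 days = 1.057×10⁷ s.
N = 4.106×10⁵ × 1.057×10⁷ = 4.338×10¹².

N = 4.34×10¹²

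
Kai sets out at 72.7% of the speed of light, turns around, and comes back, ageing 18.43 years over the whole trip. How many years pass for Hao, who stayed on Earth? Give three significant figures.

β = 0.727; γ = 1/√(1 − 0.727²) = 1/√0.4715 = 1.456
Earth-frame duration is the dilated interval: Δt = γτ = 1.456 × 18.43 years.

Δt = 26.8 years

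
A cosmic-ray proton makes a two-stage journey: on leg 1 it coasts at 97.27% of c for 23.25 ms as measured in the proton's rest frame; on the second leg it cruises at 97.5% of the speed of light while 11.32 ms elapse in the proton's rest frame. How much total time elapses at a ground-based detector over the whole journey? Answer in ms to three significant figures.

Leg 1: β = 0.9727; γ = 1/√(1 − 0.9727²) = 1/√0.05385 = 4.309; Δt_1 = 4.309 × 23.25 = 100.2 ms.
Leg 2: β = 0.975; γ = 1/√(1 − 0.975²) = 1/√0.04938 = 4.500; Δt_2 = 4.500 × 11.32 = 50.94 ms.
Total: 100.2 + 50.94 ms.

Δt = 151 ms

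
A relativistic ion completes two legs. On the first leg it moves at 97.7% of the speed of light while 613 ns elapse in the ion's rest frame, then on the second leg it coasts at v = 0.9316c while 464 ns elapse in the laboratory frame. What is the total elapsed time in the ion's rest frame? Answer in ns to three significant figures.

τ = 782 ns

Leg 1: 613 ns is already measured in the ion's rest frame.
Leg 2: γ = 1/√(1 − 0.9316²) = 1/√0.1321 = 2.751; τ_2 = 464/2.751 = 168.7 ns.
Total: 613.0 + 168.7 ns.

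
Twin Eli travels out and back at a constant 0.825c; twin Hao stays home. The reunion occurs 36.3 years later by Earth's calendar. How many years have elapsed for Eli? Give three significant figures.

γ = 1/√(1 − 0.825²) = 1/√0.3194 = 1.769
Eli's clock measures proper time along the trip: τ = Δt/γ = 36.3/1.769 years.

τ = 20.5 years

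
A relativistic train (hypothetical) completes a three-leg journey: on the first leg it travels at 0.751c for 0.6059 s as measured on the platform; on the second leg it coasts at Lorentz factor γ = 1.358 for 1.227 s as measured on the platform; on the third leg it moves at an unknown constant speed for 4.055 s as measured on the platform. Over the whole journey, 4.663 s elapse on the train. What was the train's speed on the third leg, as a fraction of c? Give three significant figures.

Leg 1: γ = 1/√(1 − 0.751²) = 1/√0.4360 = 1.514; τ_1 = 0.6059/1.514 = 0.4001 s.
Leg 2: γ = 1.358; τ_2 = 1.227/1.358 = 0.9035 s.
Leg 3: speed unknown; τ_3 = 4.055/γ_3.
Total proper time: 0.4001 + 0.9035 + τ_3 = 4.663, so τ_3 = 4.663 − 1.304 = 3.359 s.
γ_3 = 4.055/3.359 = 1.207; β = √(1 − 1/γ²) = √0.3137.

β = 0.560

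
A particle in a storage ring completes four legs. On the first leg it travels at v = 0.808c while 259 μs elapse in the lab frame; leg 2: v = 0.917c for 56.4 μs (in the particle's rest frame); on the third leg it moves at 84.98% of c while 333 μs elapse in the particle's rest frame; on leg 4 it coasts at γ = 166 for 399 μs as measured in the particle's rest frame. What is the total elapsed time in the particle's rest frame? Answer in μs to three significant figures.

τ = 941 μs

Leg 1: γ = 1/√(1 − 0.808²) = 1/√0.3471 = 1.697; τ_1 = 259/1.697 = 152.6 μs.
Leg 2: 56.4 μs is already measured in the particle's rest frame.
Leg 3: 333 μs is already measured in the particle's rest frame.
Leg 4: 399 μs is already measured in the particle's rest frame.
Total: 152.6 + 56.40 + 333.0 + 399.0 μs.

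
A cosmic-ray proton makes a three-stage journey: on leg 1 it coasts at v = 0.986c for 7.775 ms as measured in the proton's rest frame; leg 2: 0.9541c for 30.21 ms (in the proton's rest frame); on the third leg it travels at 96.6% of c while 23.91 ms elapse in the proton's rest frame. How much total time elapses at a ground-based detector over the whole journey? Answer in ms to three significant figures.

Δt = 240 ms

Leg 1: γ = 1/√(1 − 0.986²) = 1/√0.02780 = 5.997; Δt_1 = 5.997 × 7.775 = 46.63 ms.
Leg 2: γ = 1/√(1 − 0.9541²) = 1/√0.08969 = 3.339; Δt_2 = 3.339 × 30.21 = 100.9 ms.
Leg 3: β = 0.966; γ = 1/√(1 − 0.966²) = 1/√0.06684 = 3.868; Δt_3 = 3.868 × 23.91 = 92.48 ms.
Total: 46.63 + 100.9 + 92.48 ms.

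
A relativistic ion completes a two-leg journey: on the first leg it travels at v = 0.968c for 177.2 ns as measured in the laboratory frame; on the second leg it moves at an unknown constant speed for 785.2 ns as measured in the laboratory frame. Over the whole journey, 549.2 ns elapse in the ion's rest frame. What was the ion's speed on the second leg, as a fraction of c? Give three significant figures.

Leg 1: γ = 1/√(1 − 0.968²) = 1/√0.06298 = 3.985; τ_1 = 177.2/3.985 = 44.47 ns.
Leg 2: speed unknown; τ_2 = 785.2/γ_2.
Total proper time: 44.47 + τ_2 = 549.2, so τ_2 = 549.2 − 44.47 = 504.7 ns.
γ_2 = 785.2/504.7 = 1.556; β = √(1 − 1/γ²) = √0.5868.

β = 0.766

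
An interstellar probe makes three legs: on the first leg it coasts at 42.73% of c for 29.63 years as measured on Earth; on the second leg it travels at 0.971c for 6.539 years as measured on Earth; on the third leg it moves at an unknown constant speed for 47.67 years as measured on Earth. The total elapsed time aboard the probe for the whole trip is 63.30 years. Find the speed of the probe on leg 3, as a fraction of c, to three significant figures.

Leg 1: β = 0.4273; γ = 1/√(1 − 0.4273²) = 1/√0.8174 = 1.106; τ_1 = 29.63/1.106 = 26.79 years.
Leg 2: γ = 1/√(1 − 0.971²) = 1/√0.05716 = 4.183; τ_2 = 6.539/4.183 = 1.563 years.
Leg 3: speed unknown; τ_3 = 47.67/γ_3.
Total proper time: 26.79 + 1.563 + τ_3 = 63.30, so τ_3 = 63.30 − 28.35 = 34.95 years.
γ_3 = 47.67/34.95 = 1.364; β = √(1 − 1/γ²) = √0.4625.

β = 0.680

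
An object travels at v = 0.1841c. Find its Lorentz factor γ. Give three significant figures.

γ = 1/√(1 − 0.1841²) = 1/√0.9661 = 1.017

γ = 1.02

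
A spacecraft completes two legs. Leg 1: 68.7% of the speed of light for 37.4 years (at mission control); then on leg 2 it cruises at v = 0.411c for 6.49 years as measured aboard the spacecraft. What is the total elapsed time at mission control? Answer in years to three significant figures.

Δt = 44.5 years

Leg 1: 37.4 years is already measured at mission control.
Leg 2: γ = 1/√(1 − 0.411²) = 1/√0.8311 = 1.097; Δt_2 = 1.097 × 6.49 = 7.119 years.
Total: 37.40 + 7.119 years.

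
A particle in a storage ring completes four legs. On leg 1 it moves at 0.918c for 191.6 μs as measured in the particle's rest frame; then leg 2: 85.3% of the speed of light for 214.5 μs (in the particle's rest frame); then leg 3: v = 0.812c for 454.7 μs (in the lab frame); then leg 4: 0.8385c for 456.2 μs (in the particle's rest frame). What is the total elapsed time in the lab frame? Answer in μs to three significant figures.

Leg 1: γ = 1/√(1 − 0.918²) = 1/√0.1573 = 2.522; Δt_1 = 2.522 × 191.6 = 483.1 μs.
Leg 2: β = 0.853; γ = 1/√(1 − 0.853²) = 1/√0.2724 = 1.916; Δt_2 = 1.916 × 214.5 = 411.0 μs.
Leg 3: 454.7 μs is already measured in the lab frame.
Leg 4: γ = 1/√(1 − 0.8385²) = 1/√0.2969 = 1.835; Δt_4 = 1.835 × 456.2 = 837.2 μs.
Total: 483.1 + 411.0 + 454.7 + 837.2 μs.

Δt = 2190 μs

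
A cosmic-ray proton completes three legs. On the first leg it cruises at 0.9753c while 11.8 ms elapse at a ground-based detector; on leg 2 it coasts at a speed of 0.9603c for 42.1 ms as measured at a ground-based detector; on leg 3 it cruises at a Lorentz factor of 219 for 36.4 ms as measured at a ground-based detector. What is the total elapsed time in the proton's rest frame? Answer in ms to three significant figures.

Leg 1: γ = 1/√(1 − 0.9753²) = 1/√0.04879 = 4.527; τ_1 = 11.8/4.527 = 2.606 ms.
Leg 2: γ = 1/√(1 − 0.9603²) = 1/√0.07782 = 3.585; τ_2 = 42.1/3.585 = 11.74 ms.
Leg 3: γ = 219; τ_3 = 36.4/219.0 = 0.1662 ms.
Total: 2.606 + 11.74 + 0.1662 ms.

τ = 14.5 ms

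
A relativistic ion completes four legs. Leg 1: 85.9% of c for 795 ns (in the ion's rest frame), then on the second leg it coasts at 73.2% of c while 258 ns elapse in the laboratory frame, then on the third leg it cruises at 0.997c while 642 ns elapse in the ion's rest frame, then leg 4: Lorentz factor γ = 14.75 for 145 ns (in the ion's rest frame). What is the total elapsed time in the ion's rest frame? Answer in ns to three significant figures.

Leg 1: 795 ns is already measured in the ion's rest frame.
Leg 2: β = 0.732; γ = 1/√(1 − 0.732²) = 1/√0.4642 = 1.468; τ_2 = 258/1.468 = 175.8 ns.
Leg 3: 642 ns is already measured in the ion's rest frame.
Leg 4: 145 ns is already measured in the ion's rest frame.
Total: 795.0 + 175.8 + 642.0 + 145.0 ns.

τ = 1760 ns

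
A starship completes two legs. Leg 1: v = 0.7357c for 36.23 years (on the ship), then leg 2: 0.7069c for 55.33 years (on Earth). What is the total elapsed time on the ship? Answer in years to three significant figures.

τ = 75.4 years

Leg 1: 36.23 years is already measured on the ship.
Leg 2: γ = 1/√(1 − 0.7069²) = 1/√0.5003 = 1.414; τ_2 = 55.33/1.414 = 39.14 years.
Total: 36.23 + 39.14 years.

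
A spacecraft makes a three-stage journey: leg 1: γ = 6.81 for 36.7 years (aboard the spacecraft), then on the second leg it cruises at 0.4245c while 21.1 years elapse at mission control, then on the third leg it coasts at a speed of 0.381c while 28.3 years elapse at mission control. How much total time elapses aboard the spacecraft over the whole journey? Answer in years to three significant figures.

τ = 82.0 years

Leg 1: 36.7 years is already measured aboard the spacecraft.
Leg 2: γ = 1/√(1 − 0.4245²) = 1/√0.8198 = 1.104; τ_2 = 21.1/1.104 = 19.10 years.
Leg 3: γ = 1/√(1 − 0.381²) = 1/√0.8548 = 1.082; τ_3 = 28.3/1.082 = 26.17 years.
Total: 36.70 + 19.10 + 26.17 years.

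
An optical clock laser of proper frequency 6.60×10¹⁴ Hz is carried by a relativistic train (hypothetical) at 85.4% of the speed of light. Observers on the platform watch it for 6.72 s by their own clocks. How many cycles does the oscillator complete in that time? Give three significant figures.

β = 0.854; γ = 1/√(1 − 0.854²) = 1/√0.2707 = 1.922
During 6.72 s of lab time, the oscillator's proper time advances by τ = Δt/γ = 6.72/1.922 = 3.496 s = 3.496×10⁰ s.
N = f × τ = 6.60×10¹⁴ × 3.496×10⁰ = 2.308×10¹⁵.

N = 2.31×10¹⁵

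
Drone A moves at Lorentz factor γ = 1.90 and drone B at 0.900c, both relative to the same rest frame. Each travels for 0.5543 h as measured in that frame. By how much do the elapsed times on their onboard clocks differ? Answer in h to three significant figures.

|τ_A − τ_B| = 0.0501 h

A: γ = 1.90; τ_A = 0.5543/1.900 = 0.2917 h.
B: γ = 1/√(1 − 0.900²) = 1/√0.1900 = 2.294; τ_B = 0.5543/2.294 = 0.2416 h.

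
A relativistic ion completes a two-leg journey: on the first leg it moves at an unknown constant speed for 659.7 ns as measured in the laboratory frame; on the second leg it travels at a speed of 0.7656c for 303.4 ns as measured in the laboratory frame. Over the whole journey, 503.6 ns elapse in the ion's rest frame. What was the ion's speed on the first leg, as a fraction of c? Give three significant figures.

Leg 1: speed unknown; τ_1 = 659.7/γ_1.
Leg 2: γ = 1/√(1 − 0.7656²) = 1/√0.4139 = 1.554; τ_2 = 303.4/1.554 = 195.2 ns.
Total proper time: τ_1 + 195.2 = 503.6, so τ_1 = 503.6 − 195.2 = 308.4 ns.
γ_1 = 659.7/308.4 = 2.139; β = √(1 − 1/γ²) = √0.7814.

β = 0.884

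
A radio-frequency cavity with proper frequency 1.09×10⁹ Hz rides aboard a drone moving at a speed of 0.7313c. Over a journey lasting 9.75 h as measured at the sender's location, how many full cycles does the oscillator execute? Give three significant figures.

γ = 1/√(1 − 0.7313²) = 1/√0.4652 = 1.466
The oscillator's own cycle count is N = f × τ where τ is the proper time aboard the drone. τ = Δt/γ = 9.75/1.466 = 6.650 h = 2.394×10⁴ s.
N = 1.09×10⁹ × 2.394×10⁴ = 2.609×10¹³.

N = 2.61×10¹³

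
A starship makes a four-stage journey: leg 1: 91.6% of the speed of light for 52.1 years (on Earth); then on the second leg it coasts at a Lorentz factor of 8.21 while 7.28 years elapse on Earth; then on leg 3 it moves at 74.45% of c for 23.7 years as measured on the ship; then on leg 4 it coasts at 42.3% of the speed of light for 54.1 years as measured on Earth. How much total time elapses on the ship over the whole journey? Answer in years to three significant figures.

Leg 1: β = 0.916; γ = 1/√(1 − 0.916²) = 1/√0.1609 = 2.493; τ_1 = 52.1/2.493 = 20.90 years.
Leg 2: γ = 8.21; τ_2 = 7.28/8.210 = 0.8867 years.
Leg 3: 23.7 years is already measured on the ship.
Leg 4: β = 0.423; γ = 1/√(1 − 0.423²) = 1/√0.8211 = 1.104; τ_4 = 54.1/1.104 = 49.02 years.
Total: 20.90 + 0.8867 + 23.70 + 49.02 years.

τ = 94.5 years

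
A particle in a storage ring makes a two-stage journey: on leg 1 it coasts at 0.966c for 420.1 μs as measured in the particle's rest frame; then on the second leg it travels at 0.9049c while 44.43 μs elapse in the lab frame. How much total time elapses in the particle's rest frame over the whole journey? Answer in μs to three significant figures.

Leg 1: 420.1 μs is already measured in the particle's rest frame.
Leg 2: γ = 1/√(1 − 0.9049²) = 1/√0.1812 = 2.349; τ_2 = 44.43/2.349 = 18.91 μs.
Total: 420.1 + 18.91 μs.

τ = 439 μs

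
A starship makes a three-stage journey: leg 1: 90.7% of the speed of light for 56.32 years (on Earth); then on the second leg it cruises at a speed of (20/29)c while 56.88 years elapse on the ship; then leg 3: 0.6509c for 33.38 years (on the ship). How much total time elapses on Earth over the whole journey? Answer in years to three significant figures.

Leg 1: 56.32 years is already measured on Earth.
Leg 2: γ = 1/√(1 − (20/29)²) = 29/21 ≈ 1.381; Δt_2 = 1.381 × 56.88 = 78.55 years.
Leg 3: γ = 1/√(1 − 0.6509²) = 1/√0.5763 = 1.317; Δt_3 = 1.317 × 33.38 = 43.97 years.
Total: 56.32 + 78.55 + 43.97 years.

Δt = 179 years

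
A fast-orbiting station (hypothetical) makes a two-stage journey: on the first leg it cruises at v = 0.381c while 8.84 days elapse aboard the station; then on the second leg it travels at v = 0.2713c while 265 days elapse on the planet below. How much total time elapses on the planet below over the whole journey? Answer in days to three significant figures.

Δt = 275 days

Leg 1: γ = 1/√(1 − 0.381²) = 1/√0.8548 = 1.082; Δt_1 = 1.082 × 8.84 = 9.561 days.
Leg 2: 265 days is already measured on the planet below.
Total: 9.561 + 265.0 days.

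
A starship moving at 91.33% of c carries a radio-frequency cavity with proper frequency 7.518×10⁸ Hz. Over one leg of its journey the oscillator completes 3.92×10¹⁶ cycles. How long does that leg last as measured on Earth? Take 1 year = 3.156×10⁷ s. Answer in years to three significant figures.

β = 0.9133; γ = 1/√(1 − 0.9133²) = 1/√0.1659 = 2.455
Proper time for N cycles: τ = N/f = 3.92×10¹⁶/(7.518×10⁸) = 5.214×10⁷ s = 1.652 years.
Lab-frame duration Δt = γτ = 2.455 × 1.652 = 4.056 years.

Δt = 4.06 years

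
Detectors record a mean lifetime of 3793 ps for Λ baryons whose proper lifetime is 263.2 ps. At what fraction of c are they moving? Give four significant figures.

β = 0.9976

γ = Δt/τ₀ = 3793/263.2 = 14.41
β = √(1 − 1/γ²) = √(1 − 0.004815) = √0.9952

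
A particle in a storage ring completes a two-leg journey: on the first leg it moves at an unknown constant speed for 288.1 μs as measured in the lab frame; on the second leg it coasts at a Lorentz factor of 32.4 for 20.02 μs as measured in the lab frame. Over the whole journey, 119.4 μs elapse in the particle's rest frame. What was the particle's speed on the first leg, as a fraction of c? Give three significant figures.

Leg 1: speed unknown; τ_1 = 288.1/γ_1.
Leg 2: γ = 32.4; τ_2 = 20.02/32.40 = 0.6179 μs.
Total proper time: τ_1 + 0.6179 = 119.4, so τ_1 = 119.4 − 0.6179 = 118.8 μs.
γ_1 = 288.1/118.8 = 2.425; β = √(1 − 1/γ²) = √0.8300.

β = 0.911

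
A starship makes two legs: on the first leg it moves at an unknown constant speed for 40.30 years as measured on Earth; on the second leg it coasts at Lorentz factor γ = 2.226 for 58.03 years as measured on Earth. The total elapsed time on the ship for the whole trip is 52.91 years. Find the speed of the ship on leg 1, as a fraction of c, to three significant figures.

β = 0.746

Leg 1: speed unknown; τ_1 = 40.30/γ_1.
Leg 2: γ = 2.226; τ_2 = 58.03/2.226 = 26.07 years.
Total proper time: τ_1 + 26.07 = 52.91, so τ_1 = 52.91 − 26.07 = 26.84 years.
γ_1 = 40.30/26.84 = 1.501; β = √(1 − 1/γ²) = √0.5564.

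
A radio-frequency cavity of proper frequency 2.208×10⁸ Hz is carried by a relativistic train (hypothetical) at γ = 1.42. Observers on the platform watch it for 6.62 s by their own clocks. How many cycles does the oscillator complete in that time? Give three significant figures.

γ = 1.42
During 6.62 s of lab time, the oscillator's proper time advances by τ = Δt/γ = 6.62/1.420 = 4.662 s = 4.662×10⁰ s.
N = f × τ = 2.208×10⁸ × 4.662×10⁰ = 1.029×10⁹.

N = 1.03×10⁹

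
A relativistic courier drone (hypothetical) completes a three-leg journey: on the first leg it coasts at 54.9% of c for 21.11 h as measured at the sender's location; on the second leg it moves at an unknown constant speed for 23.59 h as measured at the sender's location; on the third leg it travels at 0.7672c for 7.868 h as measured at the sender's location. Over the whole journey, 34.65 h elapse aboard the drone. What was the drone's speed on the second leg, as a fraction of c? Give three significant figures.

Leg 1: β = 0.549; γ = 1/√(1 − 0.549²) = 1/√0.6986 = 1.196; τ_1 = 21.11/1.196 = 17.64 h.
Leg 2: speed unknown; τ_2 = 23.59/γ_2.
Leg 3: γ = 1/√(1 − 0.7672²) = 1/√0.4114 = 1.559; τ_3 = 7.868/1.559 = 5.047 h.
Total proper time: 17.64 + τ_2 + 5.047 = 34.65, so τ_2 = 34.65 − 22.69 = 11.96 h.
γ_2 = 23.59/11.96 = 1.973; β = √(1 − 1/γ²) = √0.7430.

β = 0.862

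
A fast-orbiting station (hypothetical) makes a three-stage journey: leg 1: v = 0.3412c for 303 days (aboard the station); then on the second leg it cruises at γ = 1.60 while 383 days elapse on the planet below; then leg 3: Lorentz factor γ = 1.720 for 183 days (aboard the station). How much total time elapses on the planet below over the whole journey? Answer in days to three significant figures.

Δt = 1020 days

Leg 1: γ = 1/√(1 − 0.3412²) = 1/√0.8836 = 1.064; Δt_1 = 1.064 × 303 = 322.3 days.
Leg 2: 383 days is already measured on the planet below.
Leg 3: γ = 1.720; Δt_3 = 1.720 × 183 = 314.8 days.
Total: 322.3 + 383.0 + 314.8 days.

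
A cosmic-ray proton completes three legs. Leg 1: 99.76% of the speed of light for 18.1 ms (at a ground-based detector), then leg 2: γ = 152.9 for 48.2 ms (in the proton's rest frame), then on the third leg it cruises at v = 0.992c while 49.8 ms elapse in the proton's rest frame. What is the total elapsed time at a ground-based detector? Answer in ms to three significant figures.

Leg 1: 18.1 ms is already measured at a ground-based detector.
Leg 2: γ = 152.9; Δt_2 = 152.9 × 48.2 = 7370 ms.
Leg 3: γ = 1/√(1 − 0.992²) = 1/√0.01594 = 7.922; Δt_3 = 7.922 × 49.8 = 394.5 ms.
Total: 18.10 + 7370 + 394.5 ms.

Δt = 7780 ms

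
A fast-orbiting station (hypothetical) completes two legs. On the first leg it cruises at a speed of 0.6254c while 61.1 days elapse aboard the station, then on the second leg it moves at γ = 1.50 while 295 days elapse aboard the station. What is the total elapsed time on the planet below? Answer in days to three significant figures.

Δt = 521 days

Leg 1: γ = 1/√(1 − 0.6254²) = 1/√0.6089 = 1.282; Δt_1 = 1.282 × 61.1 = 78.30 days.
Leg 2: γ = 1.50; Δt_2 = 1.500 × 295 = 442.5 days.
Total: 78.30 + 442.5 days.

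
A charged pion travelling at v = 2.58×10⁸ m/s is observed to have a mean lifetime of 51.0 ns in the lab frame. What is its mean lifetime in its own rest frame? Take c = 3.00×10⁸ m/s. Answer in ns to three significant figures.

β = 2.58×10⁸/3.00×10⁸ = 0.8600; γ = 1/√(1 − 0.8600²) = 1.960
The lab-frame lifetime is the dilated interval; the proper lifetime is τ₀ = Δt/γ = 51.0/1.960 ns.

τ₀ = 26.0 ns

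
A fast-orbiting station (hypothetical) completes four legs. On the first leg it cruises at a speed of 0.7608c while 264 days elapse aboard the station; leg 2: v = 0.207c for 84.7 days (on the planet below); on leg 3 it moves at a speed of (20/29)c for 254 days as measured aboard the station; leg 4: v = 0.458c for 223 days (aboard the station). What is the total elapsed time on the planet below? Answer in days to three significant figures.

Leg 1: γ = 1/√(1 − 0.7608²) = 1/√0.4212 = 1.541; Δt_1 = 1.541 × 264 = 406.8 days.
Leg 2: 84.7 days is already measured on the planet below.
Leg 3: γ = 1/√(1 − (20/29)²) = 29/21 ≈ 1.381; Δt_3 = 1.381 × 254 = 350.8 days.
Leg 4: γ = 1/√(1 − 0.458²) = 1/√0.7902 = 1.125; Δt_4 = 1.125 × 223 = 250.9 days.
Total: 406.8 + 84.70 + 350.8 + 250.9 days.

Δt = 1090 days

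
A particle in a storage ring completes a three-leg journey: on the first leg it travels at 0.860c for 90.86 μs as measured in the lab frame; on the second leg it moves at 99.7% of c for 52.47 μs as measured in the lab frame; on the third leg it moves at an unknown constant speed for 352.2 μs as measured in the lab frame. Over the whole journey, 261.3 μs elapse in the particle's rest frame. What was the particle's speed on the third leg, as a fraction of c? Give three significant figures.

β = 0.801

Leg 1: γ = 1/√(1 − 0.860²) = 1/√0.2604 = 1.960; τ_1 = 90.86/1.960 = 46.37 μs.
Leg 2: β = 0.997; γ = 1/√(1 − 0.997²) = 1/√0.005991 = 12.92; τ_2 = 52.47/12.92 = 4.061 μs.
Leg 3: speed unknown; τ_3 = 352.2/γ_3.
Total proper time: 46.37 + 4.061 + τ_3 = 261.3, so τ_3 = 261.3 − 50.43 = 210.9 μs.
γ_3 = 352.2/210.9 = 1.670; β = √(1 − 1/γ²) = √0.6415.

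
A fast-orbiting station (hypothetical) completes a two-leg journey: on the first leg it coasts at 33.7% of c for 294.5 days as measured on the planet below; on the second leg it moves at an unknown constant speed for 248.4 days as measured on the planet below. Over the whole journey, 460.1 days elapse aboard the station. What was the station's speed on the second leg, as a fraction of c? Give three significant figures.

β = 0.677

Leg 1: β = 0.337; γ = 1/√(1 − 0.337²) = 1/√0.8864 = 1.062; τ_1 = 294.5/1.062 = 277.3 days.
Leg 2: speed unknown; τ_2 = 248.4/γ_2.
Total proper time: 277.3 + τ_2 = 460.1, so τ_2 = 460.1 − 277.3 = 182.8 days.
γ_2 = 248.4/182.8 = 1.359; β = √(1 − 1/γ²) = √0.4583.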